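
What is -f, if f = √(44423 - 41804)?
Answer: -3*√291 ≈ -51.176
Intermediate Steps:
f = 3*√291 (f = √2619 = 3*√291 ≈ 51.176)
-f = -3*√291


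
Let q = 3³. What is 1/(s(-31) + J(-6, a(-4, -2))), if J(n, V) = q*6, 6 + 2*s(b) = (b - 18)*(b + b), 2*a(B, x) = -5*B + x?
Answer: 1/1678 ≈ 0.00059595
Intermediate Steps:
q = 27
a(B, x) = x/2 - 5*B/2 (a(B, x) = (-5*B + x)/2 = (x - 5*B)/2 = x/2 - 5*B/2)
s(b) = -3 + b*(-18 + b) (s(b) = -3 + ((b - 18)*(b + b))/2 = -3 + ((-18 + b)*(2*b))/2 = -3 + (2*b*(-18 + b))/2 = -3 + b*(-18 + b))
J(n, V) = 162 (J(n, V) = 27*6 = 162)
1/(s(-31) + J(-6, a(-4, -2))) = 1/((-3 + (-31)² - 18*(-31)) + 162) = 1/((-3 + 961 + 558) + 162) = 1/(1516 + 162) = 1/1678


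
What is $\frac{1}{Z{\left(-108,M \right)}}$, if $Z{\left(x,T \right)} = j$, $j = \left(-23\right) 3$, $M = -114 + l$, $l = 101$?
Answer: $- \frac{1}{69} \approx -0.014493$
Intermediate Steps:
$M = -13$ ($M = -114 + 101 = -13$)
$j = -69$
$Z{\left(x,T \right)} = -69$
$\frac{1}{Z{\left(-108,M \right)}} = \frac{1}{-69} = - \frac{1}{69}$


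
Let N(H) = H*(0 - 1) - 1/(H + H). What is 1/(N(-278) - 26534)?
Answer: -556/14598335 ≈ -3.8087e-5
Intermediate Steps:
N(H) = -H - 1/(2*H) (N(H) = H*(-1) - 1/(2*H) = -H - 1/(2*H))
1/(N(-278) - 26534) = 1/((-1*(-278) - ½/(-278)) - 26534) = 1/((278 - ½*(-1/278)) - 26534) = 1/((278 + 1/556) - 26534) = 1/(154569/556 - 26534) = 1/(-14598335/556) = -556/14598335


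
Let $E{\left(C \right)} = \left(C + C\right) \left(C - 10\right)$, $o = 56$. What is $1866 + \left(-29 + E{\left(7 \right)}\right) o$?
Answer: $-2110$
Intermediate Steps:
$E{\left(C \right)} = 2 C \left(-10 + C\right)$
$1866 + \left(-29 + E{\left(7 \right)}\right) o = 1866 + \left(-29 + 2 \cdot 7 \left(-10 + 7\right)\right) 56 = 1866 + \left(-29 + 2 \cdot 7 \left(-3\right)\right) 56 = 1866 + \left(-29 - 42\right) 56 = 1866 - 3976 = -2110$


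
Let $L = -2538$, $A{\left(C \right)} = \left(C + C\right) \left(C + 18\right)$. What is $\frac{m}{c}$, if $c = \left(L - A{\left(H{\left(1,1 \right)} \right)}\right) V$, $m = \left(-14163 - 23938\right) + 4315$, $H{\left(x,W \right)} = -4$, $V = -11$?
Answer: $- \frac{16893}{13343} \approx -1.2661$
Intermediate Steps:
$A{\left(C \right)} = 2 C \left(18 + C\right)$
$m = -33786$ ($m = \left(-14163 - 23938\right) + 4315 = -38101 + 4315 = -33786$)
$c = 26686$ ($c = \left(-2538 - 2 \left(-4\right) \left(18 - 4\right)\right) \left(-11\right) = \left(-2538 - 2 \left(-4\right) 14\right) \left(-11\right) = \left(-2538 - -112\right) \left(-11\right) = \left(-2538 + 112\right) \left(-11\right) = \left(-2426\right) \left(-11\right) = 26686$)
$\frac{m}{c} = - \frac{33786}{26686} = \left(-33786\right) \frac{1}{26686} = - \frac{16893}{13343}$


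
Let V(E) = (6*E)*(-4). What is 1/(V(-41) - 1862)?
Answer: -1/878 ≈ -0.0011390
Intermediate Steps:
V(E) = -24*E
1/(V(-41) - 1862) = 1/(-24*(-41) - 1862) = 1/(984 - 1862) = 1/(-878) = -1/878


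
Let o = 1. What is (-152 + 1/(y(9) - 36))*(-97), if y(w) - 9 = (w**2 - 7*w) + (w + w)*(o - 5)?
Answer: 1194361/81 ≈ 14745.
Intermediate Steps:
y(w) = 9 + w**2 - 15*w (y(w) = 9 + ((w**2 - 7*w) + (w + w)*(1 - 5)) = 9 + ((w**2 - 7*w) + (2*w)*(-4)) = 9 + ((w**2 - 7*w) - 8*w) = 9 + (w**2 - 15*w) = 9 + w**2 - 15*w)
(-152 + 1/(y(9) - 36))*(-97) = (-152 + 1/((9 + 9**2 - 15*9) - 36))*(-97) = (-152 + 1/((9 + 81 - 135) - 36))*(-97) = (-152 + 1/(-45 - 36))*(-97) = (-152 + 1/(-81))*(-97) = (-152 - 1/81)*(-97) = -12313/81*(-97) = 1194361/81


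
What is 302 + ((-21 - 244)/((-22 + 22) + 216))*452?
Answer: -13637/54 ≈ -252.54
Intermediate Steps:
302 + ((-21 - 244)/((-22 + 22) + 216))*452 = 302 - 265/(0 + 216)*452 = 302 - 265/216*452 = 302 - 29945/54 = -13637/54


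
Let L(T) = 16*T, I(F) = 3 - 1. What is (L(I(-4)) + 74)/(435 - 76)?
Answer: 106/359 ≈ 0.29526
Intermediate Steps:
I(F) = 2
(L(I(-4)) + 74)/(435 - 76) = (16*2 + 74)/(435 - 76) = (32 + 74)/359 = 106*(1/359) = 106/359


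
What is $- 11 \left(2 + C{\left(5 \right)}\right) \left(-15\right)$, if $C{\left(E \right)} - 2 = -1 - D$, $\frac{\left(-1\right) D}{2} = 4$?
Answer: $1815$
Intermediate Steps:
$D = -8$ ($D = \left(-2\right) 4 = -8$)
$C{\left(E \right)} = 9$ ($C{\left(E \right)} = 2 - -7 = 2 + \left(-1 + 8\right) = 2 + 7 = 9$)
$- 11 \left(2 + C{\left(5 \right)}\right) \left(-15\right) = - 11 \left(2 + 9\right) \left(-15\right) = \left(-11\right) 11 \left(-15\right) = \left(-121\right) \left(-15\right) = 1815$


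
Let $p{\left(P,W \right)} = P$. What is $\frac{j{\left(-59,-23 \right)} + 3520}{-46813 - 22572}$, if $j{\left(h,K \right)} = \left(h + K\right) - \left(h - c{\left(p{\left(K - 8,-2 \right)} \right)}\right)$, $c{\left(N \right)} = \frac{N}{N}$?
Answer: $- \frac{3498}{69385} \approx -0.050414$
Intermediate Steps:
$c{\left(N \right)} = 1$
$j{\left(h,K \right)} = 1 + K$ ($j{\left(h,K \right)} = \left(h + K\right) - \left(-1 + h\right) = \left(K + h\right) - \left(-1 + h\right) = 1 + K$)
$\frac{j{\left(-59,-23 \right)} + 3520}{-46813 - 22572} = \frac{\left(1 - 23\right) + 3520}{-46813 - 22572} = \frac{-22 + 3520}{-46813 - 22572} = \frac{3498}{-69385} = 3498 \left(- \frac{1}{69385}\right) = - \frac{3498}{69385}$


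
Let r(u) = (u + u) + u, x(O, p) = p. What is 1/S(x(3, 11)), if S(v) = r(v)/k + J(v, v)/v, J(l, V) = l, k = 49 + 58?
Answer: 107/140 ≈ 0.76429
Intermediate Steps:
k = 107
r(u) = 3*u (r(u) = 2*u + u = 3*u)
S(v) = 1 + 3*v/107 (S(v) = (3*v)/107 + v/v = (3*v)*(1/107) + 1 = 3*v/107 + 1 = 1 + 3*v/107)
1/S(x(3, 11)) = 1/(1 + (3/107)*11) = 1/(1 + 33/107) = 1/(140/107) = 107/140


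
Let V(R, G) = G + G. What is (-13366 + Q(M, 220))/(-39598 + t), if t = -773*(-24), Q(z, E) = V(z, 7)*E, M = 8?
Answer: 5143/10523 ≈ 0.48874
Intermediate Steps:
V(R, G) = 2*G
Q(z, E) = 14*E (Q(z, E) = (2*7)*E = 14*E)
t = 18552
(-13366 + Q(M, 220))/(-39598 + t) = (-13366 + 14*220)/(-39598 + 18552) = (-13366 + 3080)/(-21046) = -10286*(-1/21046) = 5143/10523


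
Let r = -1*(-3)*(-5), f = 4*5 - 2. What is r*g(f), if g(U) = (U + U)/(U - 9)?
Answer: -60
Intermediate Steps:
f = 18 (f = 20 - 2 = 18)
r = -15 (r = 3*(-5) = -15)
g(U) = 2*U/(-9 + U) (g(U) = (2*U)/(-9 + U) = 2*U/(-9 + U))
r*g(f) = -30*18/(-9 + 18) = -30*18/9 = -15*4 = -60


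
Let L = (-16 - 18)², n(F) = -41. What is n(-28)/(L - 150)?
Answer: -41/1006 ≈ -0.040755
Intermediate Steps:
L = 1156 (L = (-34)² = 1156)
n(-28)/(L - 150) = -41/(1156 - 150) = -41/1006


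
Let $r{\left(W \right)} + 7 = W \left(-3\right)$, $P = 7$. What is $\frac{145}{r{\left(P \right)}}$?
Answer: $- \frac{145}{28} \approx -5.1786$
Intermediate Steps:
$r{\left(W \right)} = -7 - 3 W$ ($r{\left(W \right)} = -7 + W \left(-3\right) = -7 - 3 W$)
$\frac{145}{r{\left(P \right)}} = \frac{145}{-7 - 21} = \frac{145}{-28} = 145 \left(- \frac{1}{28}\right) = - \frac{145}{28}$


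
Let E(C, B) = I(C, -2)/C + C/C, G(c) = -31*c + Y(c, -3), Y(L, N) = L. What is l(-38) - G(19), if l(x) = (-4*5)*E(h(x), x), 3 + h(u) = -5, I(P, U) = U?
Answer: 545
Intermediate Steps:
h(u) = -8 (h(u) = -3 - 5 = -8)
G(c) = -30*c (G(c) = -31*c + c = -30*c)
E(C, B) = 1 - 2/C (E(C, B) = -2/C + C/C = -2/C + 1 = 1 - 2/C)
l(x) = -25 (l(x) = (-4*5)*((-2 - 8)/(-8)) = -(-5)*(-10)/2 = -20*5/4 = -25)
l(-38) - G(19) = -25 - (-30)*19 = -25 - 1*(-570) = -25 + 570 = 545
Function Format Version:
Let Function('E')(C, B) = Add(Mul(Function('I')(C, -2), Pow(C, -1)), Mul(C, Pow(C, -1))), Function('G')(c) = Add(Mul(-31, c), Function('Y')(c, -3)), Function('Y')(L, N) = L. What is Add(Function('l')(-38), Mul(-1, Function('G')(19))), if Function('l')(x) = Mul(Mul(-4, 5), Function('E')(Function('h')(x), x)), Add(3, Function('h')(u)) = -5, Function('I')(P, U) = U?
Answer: 545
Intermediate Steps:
Function('h')(u) = -8 (Function('h')(u) = Add(-3, -5) = -8)
Function('G')(c) = Mul(-30, c) (Function('G')(c) = Add(Mul(-31, c), c) = Mul(-30, c))
Function('E')(C, B) = Add(1, Mul(-2, Pow(C, -1))) (Function('E')(C, B) = Add(Mul(-2, Pow(C, -1)), Mul(C, Pow(C, -1))) = Add(Mul(-2, Pow(C, -1)), 1) = Add(1, Mul(-2, Pow(C, -1))))
Function('l')(x) = -25 (Function('l')(x) = Mul(Mul(-4, 5), Mul(Pow(-8, -1), Add(-2, -8))) = Mul(-20, Mul(Rational(-1, 8), -10)) = Mul(-20, Rational(5, 4)) = -25)
Add(Function('l')(-38), Mul(-1, Function('G')(19))) = Add(-25, Mul(-1, Mul(-30, 19))) = Add(-25, Mul(-1, -570)) = Add(-25, 570) = 545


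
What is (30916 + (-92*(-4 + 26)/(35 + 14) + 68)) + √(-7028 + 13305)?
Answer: 1516192/49 + √6277 ≈ 31022.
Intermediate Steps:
(30916 + (-92*(-4 + 26)/(35 + 14) + 68)) + √(-7028 + 13305) = (30916 + (-2024/49 + 68)) + √6277 = (30916 + 1308/49) + √6277 = 1516192/49 + √6277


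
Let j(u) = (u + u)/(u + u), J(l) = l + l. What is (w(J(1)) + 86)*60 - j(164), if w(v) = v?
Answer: 5279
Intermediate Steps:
J(l) = 2*l
j(u) = 1 (j(u) = (2*u)/((2*u)) = (2*u)*(1/(2*u)) = 1)
(w(J(1)) + 86)*60 - j(164) = (2*1 + 86)*60 - 1*1 = (2 + 86)*60 - 1 = 88*60 - 1 = 5280 - 1 = 5279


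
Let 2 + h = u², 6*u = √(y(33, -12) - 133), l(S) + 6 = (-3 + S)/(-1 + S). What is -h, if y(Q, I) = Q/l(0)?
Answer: 6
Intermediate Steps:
l(S) = -6 + (-3 + S)/(-1 + S)
y(Q, I) = -Q/3 (y(Q, I) = Q/(((3 - 5*0)/(-1 + 0))) = Q/(((3 + 0)/(-1))) = Q/((-1*3)) = Q/(-3) = Q*(-⅓) = -Q/3)
u = 2*I (u = √(-⅓*33 - 133)/6 = √(-11 - 133)/6 = √(-144)/6 = (12*I)/6 = 2*I ≈ 2.0*I)
h = -6 (h = -2 + (2*I)² = -2 - 4 = -6)
-h = -1*(-6) = 6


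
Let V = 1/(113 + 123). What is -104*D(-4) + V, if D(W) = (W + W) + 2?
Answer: 147265/236 ≈ 624.00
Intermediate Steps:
D(W) = 2 + 2*W (D(W) = 2*W + 2 = 2 + 2*W)
V = 1/236 ≈ 0.0042373
-104*D(-4) + V = -104*(2 + 2*(-4)) + 1/236 = -104*(2 - 8) + 1/236 = -104*(-6) + 1/236 = 624 + 1/236 = 147265/236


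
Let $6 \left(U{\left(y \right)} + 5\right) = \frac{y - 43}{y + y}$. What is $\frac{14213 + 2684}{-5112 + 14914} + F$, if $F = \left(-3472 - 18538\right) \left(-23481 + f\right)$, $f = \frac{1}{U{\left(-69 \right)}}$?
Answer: $\frac{5101343915834759}{9870614} \approx 5.1682 \cdot 10^{8}$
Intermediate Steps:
$U{\left(y \right)} = -5 + \frac{-43 + y}{12 y}$ ($U{\left(y \right)} = -5 + \frac{\left(y - 43\right) \frac{1}{y + y}}{6} = -5 + \frac{\left(-43 + y\right) \frac{1}{2 y}}{6} = -5 + \frac{\frac{1}{2} \frac{1}{y} \left(-43 + y\right)}{6} = -5 + \frac{-43 + y}{12 y}$)
$f = - \frac{207}{1007}$ ($f = \frac{1}{\frac{1}{12} \frac{1}{-69} \left(-43 - -4071\right)} = \frac{1}{\frac{1}{12} \left(- \frac{1}{69}\right) \left(-43 + 4071\right)} = \frac{1}{\frac{1}{12} \left(- \frac{1}{69}\right) 4028} = \frac{1}{- \frac{1007}{207}} = - \frac{207}{1007} \approx -0.20556$)
$F = \frac{520439083740}{1007}$ ($F = \left(-3472 - 18538\right) \left(-23481 - \frac{207}{1007}\right) = \left(-22010\right) \left(- \frac{23645574}{1007}\right) = \frac{520439083740}{1007} \approx 5.1682 \cdot 10^{8}$)
$\frac{14213 + 2684}{-5112 + 14914} + F = \frac{14213 + 2684}{-5112 + 14914} + \frac{520439083740}{1007} = \frac{16897}{9802} + \frac{520439083740}{1007} = \frac{5101343915834759}{9870614}$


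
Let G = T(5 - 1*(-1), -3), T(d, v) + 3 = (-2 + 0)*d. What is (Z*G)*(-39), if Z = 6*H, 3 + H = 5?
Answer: 7020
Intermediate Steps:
H = 2 (H = -3 + 5 = 2)
T(d, v) = -3 - 2*d (T(d, v) = -3 + (-2 + 0)*d = -3 - 2*d)
G = -15 (G = -3 - 2*(5 - 1*(-1)) = -3 - 2*(5 + 1) = -3 - 2*6 = -3 - 12 = -15)
Z = 12 (Z = 6*2 = 12)
(Z*G)*(-39) = (12*(-15))*(-39) = -180*(-39) = 7020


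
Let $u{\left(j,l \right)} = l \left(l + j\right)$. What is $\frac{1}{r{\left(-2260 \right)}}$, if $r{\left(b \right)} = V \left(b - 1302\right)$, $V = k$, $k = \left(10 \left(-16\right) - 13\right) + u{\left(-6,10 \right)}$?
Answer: $\frac{1}{473746} \approx 2.1108 \cdot 10^{-6}$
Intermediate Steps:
$u{\left(j,l \right)} = l \left(j + l\right)$
$k = -133$ ($k = \left(10 \left(-16\right) - 13\right) + 10 \left(-6 + 10\right) = \left(-160 - 13\right) + 10 \cdot 4 = -173 + 40 = -133$)
$V = -133$
$r{\left(b \right)} = 173166 - 133 b$ ($r{\left(b \right)} = - 133 \left(b - 1302\right) = - 133 \left(-1302 + b\right) = 173166 - 133 b$)
$\frac{1}{r{\left(-2260 \right)}} = \frac{1}{173166 - -300580} = \frac{1}{173166 + 300580} = \frac{1}{473746}$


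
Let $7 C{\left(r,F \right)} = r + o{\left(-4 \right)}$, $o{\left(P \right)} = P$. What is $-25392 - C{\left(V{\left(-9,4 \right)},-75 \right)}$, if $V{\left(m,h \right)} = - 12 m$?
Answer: $- \frac{177848}{7} \approx -25407.0$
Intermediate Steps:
$C{\left(r,F \right)} = - \frac{4}{7} + \frac{r}{7}$ ($C{\left(r,F \right)} = \frac{r - 4}{7} = \frac{-4 + r}{7} = - \frac{4}{7} + \frac{r}{7}$)
$-25392 - C{\left(V{\left(-9,4 \right)},-75 \right)} = -25392 - \left(- \frac{4}{7} + \frac{\left(-12\right) \left(-9\right)}{7}\right) = -25392 - \left(- \frac{4}{7} + \frac{1}{7} \cdot 108\right) = -25392 - \left(- \frac{4}{7} + \frac{108}{7}\right) = -25392 - \frac{104}{7} = - \frac{177848}{7}$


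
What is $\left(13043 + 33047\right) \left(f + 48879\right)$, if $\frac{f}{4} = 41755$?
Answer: $9950784910$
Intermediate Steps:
$f = 167020$ ($f = 4 \cdot 41755 = 167020$)
$\left(13043 + 33047\right) \left(f + 48879\right) = \left(13043 + 33047\right) \left(167020 + 48879\right) = 46090 \cdot 215899 = 9950784910$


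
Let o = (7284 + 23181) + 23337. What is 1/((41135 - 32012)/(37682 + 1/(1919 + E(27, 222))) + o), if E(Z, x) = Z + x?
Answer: 81694577/4395351410418 ≈ 1.8587e-5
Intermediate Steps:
o = 53802 (o = 30465 + 23337 = 53802)
1/((41135 - 32012)/(37682 + 1/(1919 + E(27, 222))) + o) = 1/((41135 - 32012)/(37682 + 1/(1919 + (27 + 222))) + 53802) = 1/(9123/(37682 + 1/(1919 + 249)) + 53802) = 1/(9123/(37682 + 1/2168) + 53802) = 1/(9123/(81694577/2168) + 53802) = 1/(9123*(2168/81694577) + 53802) = 1/(19778664/81694577 + 53802) = 1/(4395351410418/81694577) = 81694577/4395351410418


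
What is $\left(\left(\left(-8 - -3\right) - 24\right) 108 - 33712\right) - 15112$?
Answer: $-51956$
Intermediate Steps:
$\left(\left(\left(-8 - -3\right) - 24\right) 108 - 33712\right) - 15112 = \left(\left(\left(-8 + 3\right) - 24\right) 108 - 33712\right) - 15112 = \left(\left(-5 - 24\right) 108 - 33712\right) - 15112 = \left(\left(-29\right) 108 - 33712\right) - 15112 = \left(-3132 - 33712\right) - 15112 = -36844 - 15112 = -51956$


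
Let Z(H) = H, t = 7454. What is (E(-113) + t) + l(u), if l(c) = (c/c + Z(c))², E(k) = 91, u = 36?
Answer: 8914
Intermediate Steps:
l(c) = (1 + c)² (l(c) = (c/c + c)² = (1 + c)²)
(E(-113) + t) + l(u) = (91 + 7454) + (1 + 36)² = 7545 + 37² = 7545 + 1369 = 8914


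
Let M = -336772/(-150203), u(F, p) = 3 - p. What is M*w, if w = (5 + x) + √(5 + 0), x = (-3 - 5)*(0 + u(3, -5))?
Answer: -19869548/150203 + 336772*√5/150203 ≈ -127.27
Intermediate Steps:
x = -64 (x = (-3 - 5)*(0 + (3 - 1*(-5))) = -8*(0 + (3 + 5)) = -8*(0 + 8) = -8*8 = -64)
w = -59 + √5 (w = (5 - 64) + √(5 + 0) = -59 + √5 ≈ -56.764)
M = 336772/150203 (M = -336772*(-1/150203) = 336772/150203 ≈ 2.2421)
M*w = 336772*(-59 + √5)/150203 = -19869548/150203 + 336772*√5/150203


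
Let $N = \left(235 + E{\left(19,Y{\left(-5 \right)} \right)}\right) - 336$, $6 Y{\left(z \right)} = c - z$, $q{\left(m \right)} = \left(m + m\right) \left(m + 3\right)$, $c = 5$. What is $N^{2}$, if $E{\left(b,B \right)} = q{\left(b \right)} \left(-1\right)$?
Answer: $877969$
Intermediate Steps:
$q{\left(m \right)} = 2 m \left(3 + m\right)$
$Y{\left(z \right)} = \frac{5}{6} - \frac{z}{6}$ ($Y{\left(z \right)} = \frac{5 - z}{6} = \frac{5}{6} - \frac{z}{6}$)
$E{\left(b,B \right)} = - 2 b \left(3 + b\right)$ ($E{\left(b,B \right)} = 2 b \left(3 + b\right) \left(-1\right) = - 2 b \left(3 + b\right)$)
$N = -937$ ($N = \left(235 - 38 \left(3 + 19\right)\right) - 336 = \left(235 - 38 \cdot 22\right) - 336 = \left(235 - 836\right) - 336 = -601 - 336 = -937$)
$N^{2} = \left(-937\right)^{2} = 877969$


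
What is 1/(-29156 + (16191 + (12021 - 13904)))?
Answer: -1/14848 ≈ -6.7349e-5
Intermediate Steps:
1/(-29156 + (16191 + (12021 - 13904))) = 1/(-29156 + (16191 - 1883)) = 1/(-29156 + 14308) = 1/(-14848) = -1/14848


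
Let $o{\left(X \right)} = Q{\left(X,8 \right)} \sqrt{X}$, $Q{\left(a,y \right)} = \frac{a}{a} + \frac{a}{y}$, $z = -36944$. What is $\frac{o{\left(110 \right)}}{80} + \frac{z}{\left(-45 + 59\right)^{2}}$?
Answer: $- \frac{9236}{49} + \frac{59 \sqrt{110}}{320} \approx -186.56$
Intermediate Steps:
$Q{\left(a,y \right)} = 1 + \frac{a}{y}$
$o{\left(X \right)} = \sqrt{X} \left(1 + \frac{X}{8}\right)$ ($o{\left(X \right)} = \frac{X + 8}{8} \sqrt{X} = \frac{8 + X}{8} \sqrt{X} = \left(1 + \frac{X}{8}\right) \sqrt{X} = \sqrt{X} \left(1 + \frac{X}{8}\right)$)
$\frac{o{\left(110 \right)}}{80} + \frac{z}{\left(-45 + 59\right)^{2}} = \frac{\frac{1}{8} \sqrt{110} \left(8 + 110\right)}{80} - \frac{36944}{\left(-45 + 59\right)^{2}} = \frac{1}{8} \sqrt{110} \cdot 118 \cdot \frac{1}{80} - \frac{36944}{14^{2}} = \frac{59 \sqrt{110}}{4} \cdot \frac{1}{80} - \frac{36944}{196} = \frac{59 \sqrt{110}}{320} - \frac{9236}{49} = - \frac{9236}{49} + \frac{59 \sqrt{110}}{320}$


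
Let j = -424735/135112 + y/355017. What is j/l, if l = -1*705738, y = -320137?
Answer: 194042495839/33852174805315152 ≈ 5.7321e-6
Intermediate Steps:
l = -705738
j = -194042495839/47967056904 (j = -424735/135112 - 320137/355017 = -194042495839/47967056904 ≈ -4.0453)
j/l = -194042495839/47967056904/(-705738) = -194042495839/47967056904*(-1/705738) = 194042495839/33852174805315152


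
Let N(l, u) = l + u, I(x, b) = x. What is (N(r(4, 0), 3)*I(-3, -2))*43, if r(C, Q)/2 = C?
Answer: -1419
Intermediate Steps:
r(C, Q) = 2*C
(N(r(4, 0), 3)*I(-3, -2))*43 = ((2*4 + 3)*(-3))*43 = ((8 + 3)*(-3))*43 = (11*(-3))*43 = -33*43 = -1419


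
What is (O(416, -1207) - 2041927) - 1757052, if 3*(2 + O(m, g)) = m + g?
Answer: -11397734/3 ≈ -3.7992e+6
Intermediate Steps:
O(m, g) = -2 + g/3 + m/3 (O(m, g) = -2 + (m + g)/3 = -2 + (g + m)/3 = -2 + (g/3 + m/3) = -2 + g/3 + m/3)
(O(416, -1207) - 2041927) - 1757052 = ((-2 + (1/3)*(-1207) + (1/3)*416) - 2041927) - 1757052 = ((-2 - 1207/3 + 416/3) - 2041927) - 1757052 = (-797/3 - 2041927) - 1757052 = -6126578/3 - 1757052 = -11397734/3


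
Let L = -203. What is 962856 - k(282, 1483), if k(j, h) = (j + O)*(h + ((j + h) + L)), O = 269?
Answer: -714939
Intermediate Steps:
k(j, h) = (269 + j)*(-203 + j + 2*h) (k(j, h) = (j + 269)*(h + ((j + h) - 203)) = (269 + j)*(h + ((h + j) - 203)) = (269 + j)*(h + (-203 + h + j)) = (269 + j)*(-203 + j + 2*h))
962856 - k(282, 1483) = 962856 - (-54607 + 282**2 + 66*282 + 538*1483 + 2*1483*282) = 962856 - (-54607 + 79524 + 18612 + 797854 + 836412) = 962856 - 1*1677795 = 962856 - 1677795 = -714939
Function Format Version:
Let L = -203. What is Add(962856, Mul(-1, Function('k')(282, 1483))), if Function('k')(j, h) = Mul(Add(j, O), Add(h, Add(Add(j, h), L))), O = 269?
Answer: -714939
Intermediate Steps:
Function('k')(j, h) = Mul(Add(269, j), Add(-203, j, Mul(2, h))) (Function('k')(j, h) = Mul(Add(j, 269), Add(h, Add(Add(j, h), -203))) = Mul(Add(269, j), Add(h, Add(Add(h, j), -203))) = Mul(Add(269, j), Add(h, Add(-203, h, j))) = Mul(Add(269, j), Add(-203, j, Mul(2, h))))
Add(962856, Mul(-1, Function('k')(282, 1483))) = Add(962856, Mul(-1, Add(-54607, Pow(282, 2), Mul(66, 282), Mul(538, 1483), Mul(2, 1483, 282)))) = Add(962856, Mul(-1, Add(-54607, 79524, 18612, 797854, 836412))) = Add(962856, Mul(-1, 1677795)) = Add(962856, -1677795) = -714939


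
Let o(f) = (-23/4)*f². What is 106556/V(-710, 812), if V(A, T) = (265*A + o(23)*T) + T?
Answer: -106556/2657239 ≈ -0.040100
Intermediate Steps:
o(f) = -23*f²/4 (o(f) = (-23*¼)*f² = -23*f²/4)
V(A, T) = 265*A - 12163*T/4 (V(A, T) = (265*A + (-23/4*23²)*T) + T = (265*A + (-23/4*529)*T) + T = (265*A - 12167*T/4) + T = 265*A - 12163*T/4)
106556/V(-710, 812) = 106556/(265*(-710) - 12163/4*812) = 106556/(-188150 - 2469089) = 106556/(-2657239) = 106556*(-1/2657239) = -106556/2657239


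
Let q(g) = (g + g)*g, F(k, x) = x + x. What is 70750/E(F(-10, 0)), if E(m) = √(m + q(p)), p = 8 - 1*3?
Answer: 7075*√2 ≈ 10006.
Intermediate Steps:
p = 5 (p = 8 - 3 = 5)
F(k, x) = 2*x
q(g) = 2*g² (q(g) = (2*g)*g = 2*g²)
E(m) = √(50 + m) (E(m) = √(m + 2*5²) = √(m + 2*25) = √(m + 50) = √(50 + m))
70750/E(F(-10, 0)) = 70750/(√(50 + 2*0)) = 70750/(√(50 + 0)) = 70750/(√50) = 70750/((5*√2)) = 70750*(√2/10) = 7075*√2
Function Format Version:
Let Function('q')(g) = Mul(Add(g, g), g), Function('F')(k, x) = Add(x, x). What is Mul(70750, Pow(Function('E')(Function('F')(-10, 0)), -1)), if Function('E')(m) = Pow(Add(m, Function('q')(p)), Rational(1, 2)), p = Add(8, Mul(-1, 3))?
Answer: Mul(7075, Pow(2, Rational(1, 2))) ≈ 10006.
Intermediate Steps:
p = 5 (p = Add(8, -3) = 5)
Function('F')(k, x) = Mul(2, x)
Function('q')(g) = Mul(2, Pow(g, 2)) (Function('q')(g) = Mul(Mul(2, g), g) = Mul(2, Pow(g, 2)))
Function('E')(m) = Pow(Add(50, m), Rational(1, 2)) (Function('E')(m) = Pow(Add(m, Mul(2, Pow(5, 2))), Rational(1, 2)) = Pow(Add(m, Mul(2, 25)), Rational(1, 2)) = Pow(Add(m, 50), Rational(1, 2)) = Pow(Add(50, m), Rational(1, 2)))
Mul(70750, Pow(Function('E')(Function('F')(-10, 0)), -1)) = Mul(70750, Pow(Pow(Add(50, Mul(2, 0)), Rational(1, 2)), -1)) = Mul(70750, Pow(Pow(Add(50, 0), Rational(1, 2)), -1)) = Mul(70750, Pow(Pow(50, Rational(1, 2)), -1)) = Mul(70750, Pow(Mul(5, Pow(2, Rational(1, 2))), -1)) = Mul(70750, Mul(Rational(1, 10), Pow(2, Rational(1, 2)))) = Mul(7075, Pow(2, Rational(1, 2)))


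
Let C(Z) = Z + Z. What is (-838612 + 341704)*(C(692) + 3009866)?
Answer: -1496314215000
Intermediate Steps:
C(Z) = 2*Z
(-838612 + 341704)*(C(692) + 3009866) = (-838612 + 341704)*(2*692 + 3009866) = -496908*(1384 + 3009866) = -496908*3011250 = -1496314215000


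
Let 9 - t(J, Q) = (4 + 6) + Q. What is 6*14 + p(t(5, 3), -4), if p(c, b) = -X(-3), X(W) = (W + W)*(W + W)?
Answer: 48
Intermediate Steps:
t(J, Q) = -1 - Q (t(J, Q) = 9 - ((4 + 6) + Q) = 9 - (10 + Q) = 9 + (-10 - Q) = -1 - Q)
X(W) = 4*W**2 (X(W) = (2*W)*(2*W) = 4*W**2)
p(c, b) = -36 (p(c, b) = -4*(-3)**2 = -4*9 = -1*36 = -36)
6*14 + p(t(5, 3), -4) = 6*14 - 36 = 84 - 36 = 48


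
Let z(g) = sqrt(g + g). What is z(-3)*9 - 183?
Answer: -183 + 9*I*sqrt(6) ≈ -183.0 + 22.045*I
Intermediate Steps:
z(g) = sqrt(2)*sqrt(g) (z(g) = sqrt(2*g) = sqrt(2)*sqrt(g))
z(-3)*9 - 183 = (sqrt(2)*sqrt(-3))*9 - 183 = (sqrt(2)*(I*sqrt(3)))*9 - 183 = (I*sqrt(6))*9 - 183 = 9*I*sqrt(6) - 183 = -183 + 9*I*sqrt(6)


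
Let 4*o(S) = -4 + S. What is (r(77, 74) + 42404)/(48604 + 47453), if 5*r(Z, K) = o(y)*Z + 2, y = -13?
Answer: 846779/1921140 ≈ 0.44077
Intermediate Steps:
o(S) = -1 + S/4 (o(S) = (-4 + S)/4 = -1 + S/4)
r(Z, K) = ⅖ - 17*Z/20 (r(Z, K) = ((-1 + (¼)*(-13))*Z + 2)/5 = ((-1 - 13/4)*Z + 2)/5 = (-17*Z/4 + 2)/5 = (2 - 17*Z/4)/5 = ⅖ - 17*Z/20)
(r(77, 74) + 42404)/(48604 + 47453) = ((⅖ - 17/20*77) + 42404)/(48604 + 47453) = ((⅖ - 1309/20) + 42404)/96057 = (-1301/20 + 42404)*(1/96057) = (846779/20)*(1/96057) = 846779/1921140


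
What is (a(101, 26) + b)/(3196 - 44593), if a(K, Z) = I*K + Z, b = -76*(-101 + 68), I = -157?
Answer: 4441/13799 ≈ 0.32184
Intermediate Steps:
b = 2508 (b = -76*(-33) = 2508)
a(K, Z) = Z - 157*K (a(K, Z) = -157*K + Z = Z - 157*K)
(a(101, 26) + b)/(3196 - 44593) = ((26 - 157*101) + 2508)/(3196 - 44593) = ((26 - 15857) + 2508)/(-41397) = (-15831 + 2508)*(-1/41397) = -13323*(-1/41397) = 4441/13799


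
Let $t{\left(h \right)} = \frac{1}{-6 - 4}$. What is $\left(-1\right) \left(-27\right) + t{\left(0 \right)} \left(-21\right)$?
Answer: $\frac{291}{10} \approx 29.1$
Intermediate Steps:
$t{\left(h \right)} = - \frac{1}{10}$ ($t{\left(h \right)} = \frac{1}{-10} = - \frac{1}{10}$)
$\left(-1\right) \left(-27\right) + t{\left(0 \right)} \left(-21\right) = \left(-1\right) \left(-27\right) - - \frac{21}{10} = 27 + \frac{21}{10} = \frac{291}{10}$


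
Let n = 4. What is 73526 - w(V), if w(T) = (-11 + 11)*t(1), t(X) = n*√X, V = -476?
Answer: 73526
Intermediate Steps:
t(X) = 4*√X
w(T) = 0 (w(T) = (-11 + 11)*(4*√1) = 0*(4*1) = 0*4 = 0)
73526 - w(V) = 73526 - 1*0 = 73526 + 0 = 73526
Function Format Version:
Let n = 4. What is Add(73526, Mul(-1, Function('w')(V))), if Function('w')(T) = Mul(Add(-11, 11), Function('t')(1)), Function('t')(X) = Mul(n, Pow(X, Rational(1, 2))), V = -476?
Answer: 73526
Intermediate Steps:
Function('t')(X) = Mul(4, Pow(X, Rational(1, 2)))
Function('w')(T) = 0 (Function('w')(T) = Mul(Add(-11, 11), Mul(4, Pow(1, Rational(1, 2)))) = Mul(0, Mul(4, 1)) = Mul(0, 4) = 0)
Add(73526, Mul(-1, Function('w')(V))) = Add(73526, Mul(-1, 0)) = Add(73526, 0) = 73526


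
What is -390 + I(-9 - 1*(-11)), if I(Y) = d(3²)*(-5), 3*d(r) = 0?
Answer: -390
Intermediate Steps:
d(r) = 0 (d(r) = (⅓)*0 = 0)
I(Y) = 0 (I(Y) = 0*(-5) = 0)
-390 + I(-9 - 1*(-11)) = -390 + 0 = -390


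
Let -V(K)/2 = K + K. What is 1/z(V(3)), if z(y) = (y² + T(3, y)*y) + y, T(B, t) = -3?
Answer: 1/168 ≈ 0.0059524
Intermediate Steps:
V(K) = -4*K (V(K) = -2*(K + K) = -4*K)
z(y) = y² - 2*y (z(y) = (y² - 3*y) + y = y² - 2*y)
1/z(V(3)) = 1/((-4*3)*(-2 - 4*3)) = 1/(-12*(-2 - 12)) = 1/(-12*(-14)) = 1/168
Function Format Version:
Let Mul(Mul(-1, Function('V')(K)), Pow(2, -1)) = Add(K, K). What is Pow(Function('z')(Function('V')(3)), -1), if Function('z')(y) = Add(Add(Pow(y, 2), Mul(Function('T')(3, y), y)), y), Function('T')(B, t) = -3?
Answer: Rational(1, 168) ≈ 0.0059524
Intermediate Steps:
Function('V')(K) = Mul(-4, K) (Function('V')(K) = Mul(-2, Add(K, K)) = Mul(-2, Mul(2, K)) = Mul(-4, K))
Function('z')(y) = Add(Pow(y, 2), Mul(-2, y)) (Function('z')(y) = Add(Add(Pow(y, 2), Mul(-3, y)), y) = Add(Pow(y, 2), Mul(-2, y)))
Pow(Function('z')(Function('V')(3)), -1) = Pow(Mul(Mul(-4, 3), Add(-2, Mul(-4, 3))), -1) = Pow(Mul(-12, Add(-2, -12)), -1) = Pow(Mul(-12, -14), -1) = Pow(168, -1) = Rational(1, 168)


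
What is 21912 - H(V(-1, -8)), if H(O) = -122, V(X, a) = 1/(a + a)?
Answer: 22034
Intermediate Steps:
V(X, a) = 1/(2*a)
21912 - H(V(-1, -8)) = 21912 - 1*(-122) = 21912 + 122 = 22034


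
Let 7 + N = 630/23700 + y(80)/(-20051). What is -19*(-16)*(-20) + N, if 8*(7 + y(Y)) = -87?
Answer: -385677640151/63361160 ≈ -6087.0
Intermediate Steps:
y(Y) = -143/8 (y(Y) = -7 + (1/8)*(-87) = -7 - 87/8 = -143/8)
N = -441787351/63361160 (N = -7 + (630/23700 - 143/8/(-20051)) = -7 + (630*(1/23700) - 143/8*(-1/20051)) = -7 + (21/790 + 143/160408) = -7 + 1740769/63361160 = -441787351/63361160 ≈ -6.9725)
-19*(-16)*(-20) + N = -19*(-16)*(-20) - 441787351/63361160 = 304*(-20) - 441787351/63361160 = -6080 - 441787351/63361160 = -385677640151/63361160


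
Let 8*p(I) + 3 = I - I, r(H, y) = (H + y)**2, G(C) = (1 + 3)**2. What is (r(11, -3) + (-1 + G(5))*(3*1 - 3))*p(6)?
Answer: -24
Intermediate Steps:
G(C) = 16 (G(C) = 4**2 = 16)
p(I) = -3/8 (p(I) = -3/8 + (I - I)/8 = -3/8 + (1/8)*0 = -3/8 + 0 = -3/8)
(r(11, -3) + (-1 + G(5))*(3*1 - 3))*p(6) = ((11 - 3)**2 + (-1 + 16)*(3*1 - 3))*(-3/8) = (8**2 + 15*(3 - 3))*(-3/8) = (64 + 15*0)*(-3/8) = (64 + 0)*(-3/8) = 64*(-3/8) = -24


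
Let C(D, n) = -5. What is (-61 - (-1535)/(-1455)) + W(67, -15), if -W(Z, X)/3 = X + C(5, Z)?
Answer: -598/291 ≈ -2.0550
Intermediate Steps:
W(Z, X) = 15 - 3*X (W(Z, X) = -3*(X - 5) = -3*(-5 + X) = 15 - 3*X)
(-61 - (-1535)/(-1455)) + W(67, -15) = (-61 - (-1535)/(-1455)) + (15 - 3*(-15)) = (-61 - (-1535)*(-1)/1455) + (15 + 45) = (-61 - 1*307/291) + 60 = (-61 - 307/291) + 60 = -18058/291 + 60 = -598/291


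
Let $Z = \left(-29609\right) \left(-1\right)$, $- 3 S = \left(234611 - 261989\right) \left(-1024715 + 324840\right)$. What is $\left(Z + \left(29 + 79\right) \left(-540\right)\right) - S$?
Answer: $6387030539$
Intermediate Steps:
$S = -6387059250$ ($S = - \frac{\left(234611 - 261989\right) \left(-1024715 + 324840\right)}{3} = - \frac{\left(-27378\right) \left(-699875\right)}{3} = \left(- \frac{1}{3}\right) 19161177750 = -6387059250$)
$Z = 29609$
$\left(Z + \left(29 + 79\right) \left(-540\right)\right) - S = \left(29609 + \left(29 + 79\right) \left(-540\right)\right) - -6387059250 = \left(29609 + 108 \left(-540\right)\right) + 6387059250 = \left(29609 - 58320\right) + 6387059250 = -28711 + 6387059250 = 6387030539$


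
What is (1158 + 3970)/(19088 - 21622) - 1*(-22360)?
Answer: 28327556/1267 ≈ 22358.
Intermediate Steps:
(1158 + 3970)/(19088 - 21622) - 1*(-22360) = 5128/(-2534) + 22360 = 5128*(-1/2534) + 22360 = -2564/1267 + 22360 = 28327556/1267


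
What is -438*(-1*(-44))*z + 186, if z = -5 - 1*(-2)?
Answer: 58002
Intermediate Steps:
z = -3 (z = -5 + 2 = -3)
-438*(-1*(-44))*z + 186 = -438*(-1*(-44))*(-3) + 186 = -19272*(-3) + 186 = -438*(-132) + 186 = 57816 + 186 = 58002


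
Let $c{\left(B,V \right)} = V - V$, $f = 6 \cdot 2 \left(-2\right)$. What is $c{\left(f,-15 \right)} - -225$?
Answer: $225$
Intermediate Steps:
$f = -24$ ($f = 12 \left(-2\right) = -24$)
$c{\left(B,V \right)} = 0$
$c{\left(f,-15 \right)} - -225 = 0 - -225 = 0 + 225 = 225$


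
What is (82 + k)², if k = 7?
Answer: 7921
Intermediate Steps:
(82 + k)² = (82 + 7)² = 89² = 7921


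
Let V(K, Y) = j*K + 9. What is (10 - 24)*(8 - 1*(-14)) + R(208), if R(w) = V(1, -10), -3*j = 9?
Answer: -302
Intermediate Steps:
j = -3 (j = -⅓*9 = -3)
V(K, Y) = 9 - 3*K (V(K, Y) = -3*K + 9 = 9 - 3*K)
R(w) = 6 (R(w) = 9 - 3*1 = 9 - 3 = 6)
(10 - 24)*(8 - 1*(-14)) + R(208) = (10 - 24)*(8 - 1*(-14)) + 6 = -14*(8 + 14) + 6 = -14*22 + 6 = -308 + 6 = -302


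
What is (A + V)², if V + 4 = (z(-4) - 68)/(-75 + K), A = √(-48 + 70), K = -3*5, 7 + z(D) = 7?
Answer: 65866/2025 - 292*√22/45 ≈ 2.0908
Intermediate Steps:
z(D) = 0 (z(D) = -7 + 7 = 0)
K = -15
A = √22 ≈ 4.6904
V = -146/45 (V = -4 + (0 - 68)/(-75 - 15) = -4 - 68/(-90) = -4 - 68*(-1/90) = -4 + 34/45 = -146/45 ≈ -3.2444)
(A + V)² = (√22 - 146/45)² = (-146/45 + √22)²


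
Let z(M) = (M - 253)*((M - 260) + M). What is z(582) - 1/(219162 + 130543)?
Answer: 104007862279/349705 ≈ 2.9742e+5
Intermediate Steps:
z(M) = (-260 + 2*M)*(-253 + M) (z(M) = (-253 + M)*((-260 + M) + M) = (-253 + M)*(-260 + 2*M) = (-260 + 2*M)*(-253 + M))
z(582) - 1/(219162 + 130543) = (65780 - 766*582 + 2*582²) - 1/(219162 + 130543) = (65780 - 445812 + 2*338724) - 1/349705 = (65780 - 445812 + 677448) - 1*1/349705 = 297416 - 1/349705 = 104007862279/349705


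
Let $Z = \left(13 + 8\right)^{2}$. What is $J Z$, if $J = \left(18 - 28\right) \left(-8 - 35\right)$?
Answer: $189630$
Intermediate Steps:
$Z = 441$ ($Z = 21^{2} = 441$)
$J = 430$ ($J = \left(-10\right) \left(-43\right) = 430$)
$J Z = 430 \cdot 441 = 189630$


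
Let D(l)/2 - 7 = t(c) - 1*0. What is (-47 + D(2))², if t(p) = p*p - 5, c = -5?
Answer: 49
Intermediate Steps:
t(p) = -5 + p² (t(p) = p² - 5 = -5 + p²)
D(l) = 54 (D(l) = 14 + 2*((-5 + (-5)²) - 1*0) = 14 + 2*((-5 + 25) + 0) = 14 + 2*(20 + 0) = 14 + 2*20 = 14 + 40 = 54)
(-47 + D(2))² = (-47 + 54)² = 7² = 49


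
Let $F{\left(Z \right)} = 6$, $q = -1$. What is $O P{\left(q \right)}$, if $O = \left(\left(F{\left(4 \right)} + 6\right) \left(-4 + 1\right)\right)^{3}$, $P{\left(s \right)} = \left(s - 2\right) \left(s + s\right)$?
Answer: $-279936$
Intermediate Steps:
$P{\left(s \right)} = 2 s \left(-2 + s\right)$ ($P{\left(s \right)} = \left(-2 + s\right) 2 s = 2 s \left(-2 + s\right)$)
$O = -46656$ ($O = \left(\left(6 + 6\right) \left(-4 + 1\right)\right)^{3} = \left(12 \left(-3\right)\right)^{3} = \left(-36\right)^{3} = -46656$)
$O P{\left(q \right)} = - 46656 \cdot 2 \left(-1\right) \left(-2 - 1\right) = - 46656 \cdot 2 \left(-1\right) \left(-3\right) = \left(-46656\right) 6 = -279936$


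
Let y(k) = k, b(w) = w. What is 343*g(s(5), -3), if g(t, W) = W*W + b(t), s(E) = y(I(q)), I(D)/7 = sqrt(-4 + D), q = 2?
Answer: 3087 + 2401*I*sqrt(2) ≈ 3087.0 + 3395.5*I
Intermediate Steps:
I(D) = 7*sqrt(-4 + D)
s(E) = 7*I*sqrt(2) (s(E) = 7*sqrt(-4 + 2) = 7*sqrt(-2) = 7*(I*sqrt(2)) = 7*I*sqrt(2))
g(t, W) = t + W**2 (g(t, W) = W*W + t = W**2 + t = t + W**2)
343*g(s(5), -3) = 343*(7*I*sqrt(2) + (-3)**2) = 343*(7*I*sqrt(2) + 9) = 343*(9 + 7*I*sqrt(2)) = 3087 + 2401*I*sqrt(2)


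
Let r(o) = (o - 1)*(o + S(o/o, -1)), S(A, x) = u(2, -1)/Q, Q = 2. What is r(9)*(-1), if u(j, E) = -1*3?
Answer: -60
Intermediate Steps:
u(j, E) = -3
S(A, x) = -3/2
r(o) = (-1 + o)*(-3/2 + o) (r(o) = (o - 1)*(o - 3/2) = (-1 + o)*(-3/2 + o))
r(9)*(-1) = (3/2 + 9² - 5/2*9)*(-1) = (3/2 + 81 - 45/2)*(-1) = 60*(-1) = -60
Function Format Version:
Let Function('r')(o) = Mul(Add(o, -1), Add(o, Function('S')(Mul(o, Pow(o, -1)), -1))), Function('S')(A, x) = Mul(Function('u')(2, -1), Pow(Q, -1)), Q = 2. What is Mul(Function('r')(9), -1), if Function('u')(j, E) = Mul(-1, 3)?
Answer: -60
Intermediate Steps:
Function('u')(j, E) = -3
Function('S')(A, x) = Rational(-3, 2) (Function('S')(A, x) = Mul(-3, Pow(2, -1)) = Mul(-3, Rational(1, 2)) = Rational(-3, 2))
Function('r')(o) = Mul(Add(-1, o), Add(Rational(-3, 2), o)) (Function('r')(o) = Mul(Add(o, -1), Add(o, Rational(-3, 2))) = Mul(Add(-1, o), Add(Rational(-3, 2), o)))
Mul(Function('r')(9), -1) = Mul(Add(Rational(3, 2), Pow(9, 2), Mul(Rational(-5, 2), 9)), -1) = Mul(Add(Rational(3, 2), 81, Rational(-45, 2)), -1) = Mul(60, -1) = -60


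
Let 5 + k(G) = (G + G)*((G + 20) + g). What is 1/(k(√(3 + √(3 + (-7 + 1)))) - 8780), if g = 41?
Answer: 1/(-8779 + 122*√(3 + I*√3) + 2*I*√3) ≈ -0.00011682 - 8.494e-7*I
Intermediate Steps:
k(G) = -5 + 2*G*(61 + G) (k(G) = -5 + (G + G)*((G + 20) + 41) = -5 + (2*G)*((20 + G) + 41) = -5 + (2*G)*(61 + G) = -5 + 2*G*(61 + G))
1/(k(√(3 + √(3 + (-7 + 1)))) - 8780) = 1/((-5 + 2*(√(3 + √(3 + (-7 + 1))))² + 122*√(3 + √(3 + (-7 + 1)))) - 8780) = 1/((-5 + 2*(√(3 + √(3 - 6)))² + 122*√(3 + √(3 - 6))) - 8780) = 1/((-5 + 2*(√(3 + √(-3)))² + 122*√(3 + √(-3))) - 8780) = 1/((-5 + 2*(√(3 + I*√3))² + 122*√(3 + I*√3)) - 8780) = 1/((-5 + 2*(3 + I*√3) + 122*√(3 + I*√3)) - 8780) = 1/((-5 + (6 + 2*I*√3) + 122*√(3 + I*√3)) - 8780) = 1/((1 + 122*√(3 + I*√3) + 2*I*√3) - 8780) = 1/(-8779 + 122*√(3 + I*√3) + 2*I*√3)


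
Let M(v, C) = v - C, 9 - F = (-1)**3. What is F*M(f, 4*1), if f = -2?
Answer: -60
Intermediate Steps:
F = 10 (F = 9 - 1*(-1)**3 = 9 - 1*(-1) = 9 + 1 = 10)
F*M(f, 4*1) = 10*(-2 - 4) = 10*(-6) = -60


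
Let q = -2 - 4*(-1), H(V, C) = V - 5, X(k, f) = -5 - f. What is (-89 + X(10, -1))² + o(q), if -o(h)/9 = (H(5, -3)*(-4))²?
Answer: 8649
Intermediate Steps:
H(V, C) = -5 + V
q = 2 (q = -2 + 4 = 2)
o(h) = 0 (o(h) = -9*16*(-5 + 5)² = -9*(0*(-4))² = -9*0² = -9*0 = 0)
(-89 + X(10, -1))² + o(q) = (-89 + (-5 - 1*(-1)))² + 0 = (-89 + (-5 + 1))² + 0 = (-89 - 4)² + 0 = (-93)² + 0 = 8649 + 0 = 8649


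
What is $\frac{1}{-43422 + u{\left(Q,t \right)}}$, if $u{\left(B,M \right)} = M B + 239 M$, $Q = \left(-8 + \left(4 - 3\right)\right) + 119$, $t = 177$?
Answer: $\frac{1}{18705} \approx 5.3462 \cdot 10^{-5}$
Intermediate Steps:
$Q = 112$ ($Q = \left(-8 + \left(4 - 3\right)\right) + 119 = \left(-8 + 1\right) + 119 = -7 + 119 = 112$)
$u{\left(B,M \right)} = 239 M + B M$ ($u{\left(B,M \right)} = B M + 239 M = 239 M + B M$)
$\frac{1}{-43422 + u{\left(Q,t \right)}} = \frac{1}{-43422 + 177 \left(239 + 112\right)} = \frac{1}{-43422 + 177 \cdot 351} = \frac{1}{-43422 + 62127} = \frac{1}{18705}$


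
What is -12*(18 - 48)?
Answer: 360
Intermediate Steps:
-12*(18 - 48) = -12*(-30) = 360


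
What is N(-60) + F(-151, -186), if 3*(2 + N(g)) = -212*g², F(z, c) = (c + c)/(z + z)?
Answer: -38414516/151 ≈ -2.5440e+5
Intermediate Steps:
F(z, c) = c/z (F(z, c) = (2*c)/((2*z)) = (2*c)*(1/(2*z)) = c/z)
N(g) = -2 - 212*g²/3 (N(g) = -2 + (-212*g²)/3 = -2 - 212*g²/3)
N(-60) + F(-151, -186) = (-2 - 212/3*(-60)²) - 186/(-151) = (-2 - 212/3*3600) - 186*(-1/151) = (-2 - 254400) + 186/151 = -254402 + 186/151 = -38414516/151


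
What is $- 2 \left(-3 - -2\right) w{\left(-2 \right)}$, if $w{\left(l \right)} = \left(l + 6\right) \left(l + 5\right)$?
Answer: $24$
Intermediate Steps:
$w{\left(l \right)} = \left(5 + l\right) \left(6 + l\right)$ ($w{\left(l \right)} = \left(6 + l\right) \left(5 + l\right) = \left(5 + l\right) \left(6 + l\right)$)
$- 2 \left(-3 - -2\right) w{\left(-2 \right)} = - 2 \left(-3 - -2\right) \left(30 + \left(-2\right)^{2} + 11 \left(-2\right)\right) = - 2 \left(-3 + 2\right) \left(30 + 4 - 22\right) = \left(-2\right) \left(-1\right) 12 = 2 \cdot 12 = 24$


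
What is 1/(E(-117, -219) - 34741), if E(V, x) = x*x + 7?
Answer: 1/13227 ≈ 7.5603e-5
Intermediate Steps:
E(V, x) = 7 + x**2 (E(V, x) = x**2 + 7 = 7 + x**2)
1/(E(-117, -219) - 34741) = 1/((7 + (-219)**2) - 34741) = 1/((7 + 47961) - 34741) = 1/(47968 - 34741) = 1/13227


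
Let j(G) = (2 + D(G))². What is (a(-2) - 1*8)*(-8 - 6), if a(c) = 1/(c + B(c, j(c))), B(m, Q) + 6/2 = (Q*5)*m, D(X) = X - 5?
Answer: 28574/255 ≈ 112.05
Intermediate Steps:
D(X) = -5 + X
j(G) = (-3 + G)² (j(G) = (2 + (-5 + G))² = (-3 + G)²)
B(m, Q) = -3 + 5*Q*m (B(m, Q) = -3 + (Q*5)*m = -3 + (5*Q)*m = -3 + 5*Q*m)
a(c) = 1/(-3 + c + 5*c*(-3 + c)²) (a(c) = 1/(c + (-3 + 5*(-3 + c)²*c)) = 1/(c + (-3 + 5*c*(-3 + c)²)) = 1/(-3 + c + 5*c*(-3 + c)²))
(a(-2) - 1*8)*(-8 - 6) = (1/(-3 - 2 + 5*(-2)*(-3 - 2)²) - 1*8)*(-8 - 6) = (1/(-3 - 2 + 5*(-2)*(-5)²) - 8)*(-14) = (1/(-3 - 2 + 5*(-2)*25) - 8)*(-14) = (1/(-3 - 2 - 250) - 8)*(-14) = (1/(-255) - 8)*(-14) = (-1/255 - 8)*(-14) = -2041/255*(-14) = 28574/255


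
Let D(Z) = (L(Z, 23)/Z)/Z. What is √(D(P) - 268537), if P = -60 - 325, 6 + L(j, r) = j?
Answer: 8*I*√621935894/385 ≈ 518.21*I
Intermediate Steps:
L(j, r) = -6 + j
P = -385
D(Z) = (-6 + Z)/Z² (D(Z) = ((-6 + Z)/Z)/Z = (-6 + Z)/Z²)
√(D(P) - 268537) = √((-6 - 385)/(-385)² - 268537) = √((1/148225)*(-391) - 268537) = √(-391/148225 - 268537) = √(-39803897216/148225) = 8*I*√621935894/385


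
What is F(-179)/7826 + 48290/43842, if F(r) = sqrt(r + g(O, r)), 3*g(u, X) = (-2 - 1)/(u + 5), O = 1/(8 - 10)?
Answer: 24145/21921 + I*sqrt(1613)/23478 ≈ 1.1015 + 0.0017106*I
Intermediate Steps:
O = -1/2 (O = 1/(-2) = -1/2 ≈ -0.50000)
g(u, X) = -1/(5 + u) (g(u, X) = ((-2 - 1)/(u + 5))/3 = (-3/(5 + u))/3 = -1/(5 + u))
F(r) = sqrt(-2/9 + r) (F(r) = sqrt(r - 1/(5 - 1/2)) = sqrt(r - 1/9/2) = sqrt(r - 1*2/9) = sqrt(r - 2/9) = sqrt(-2/9 + r))
F(-179)/7826 + 48290/43842 = (sqrt(-2 + 9*(-179))/3)/7826 + 48290/43842 = (sqrt(-2 - 1611)/3)*(1/7826) + 48290*(1/43842) = (sqrt(-1613)/3)*(1/7826) + 24145/21921 = ((I*sqrt(1613))/3)*(1/7826) + 24145/21921 = (I*sqrt(1613)/3)*(1/7826) + 24145/21921 = I*sqrt(1613)/23478 + 24145/21921 = 24145/21921 + I*sqrt(1613)/23478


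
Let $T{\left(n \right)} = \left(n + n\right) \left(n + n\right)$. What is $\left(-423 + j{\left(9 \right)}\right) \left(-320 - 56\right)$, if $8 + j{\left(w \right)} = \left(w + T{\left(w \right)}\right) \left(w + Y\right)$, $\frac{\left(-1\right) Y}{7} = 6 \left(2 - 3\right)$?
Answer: $-6223552$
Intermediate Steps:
$Y = 42$ ($Y = - 7 \cdot 6 \left(2 - 3\right) = - 7 \cdot 6 \left(-1\right) = \left(-7\right) \left(-6\right) = 42$)
$T{\left(n \right)} = 4 n^{2}$ ($T{\left(n \right)} = 2 n 2 n = 4 n^{2}$)
$j{\left(w \right)} = -8 + \left(42 + w\right) \left(w + 4 w^{2}\right)$ ($j{\left(w \right)} = -8 + \left(w + 4 w^{2}\right) \left(w + 42\right) = -8 + \left(w + 4 w^{2}\right) \left(42 + w\right) = -8 + \left(42 + w\right) \left(w + 4 w^{2}\right)$)
$\left(-423 + j{\left(9 \right)}\right) \left(-320 - 56\right) = \left(-423 + \left(-8 + 4 \cdot 9^{3} + 42 \cdot 9 + 169 \cdot 9^{2}\right)\right) \left(-320 - 56\right) = \left(-423 + \left(-8 + 4 \cdot 729 + 378 + 169 \cdot 81\right)\right) \left(-376\right) = \left(-423 + \left(-8 + 2916 + 378 + 13689\right)\right) \left(-376\right) = \left(-423 + 16975\right) \left(-376\right) = 16552 \left(-376\right) = -6223552$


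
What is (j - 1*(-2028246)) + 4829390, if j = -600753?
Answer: 6256883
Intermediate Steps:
(j - 1*(-2028246)) + 4829390 = (-600753 - 1*(-2028246)) + 4829390 = (-600753 + 2028246) + 4829390 = 1427493 + 4829390 = 6256883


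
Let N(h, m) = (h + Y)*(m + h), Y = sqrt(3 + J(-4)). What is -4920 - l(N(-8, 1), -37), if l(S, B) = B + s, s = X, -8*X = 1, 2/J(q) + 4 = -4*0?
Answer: -39063/8 ≈ -4882.9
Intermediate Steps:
J(q) = -1/2 (J(q) = 2/(-4 - 4*0) = 2/(-4 + 0) = 2/(-4) = 2*(-1/4) = -1/2)
X = -1/8 (X = -1/8*1 = -1/8 ≈ -0.12500)
s = -1/8 ≈ -0.12500
Y = sqrt(10)/2 (Y = sqrt(3 - 1/2) = sqrt(5/2) = sqrt(10)/2 ≈ 1.5811)
N(h, m) = (h + m)*(h + sqrt(10)/2) (N(h, m) = (h + sqrt(10)/2)*(m + h) = (h + sqrt(10)/2)*(h + m) = (h + m)*(h + sqrt(10)/2))
l(S, B) = -1/8 + B (l(S, B) = B - 1/8 = -1/8 + B)
-4920 - l(N(-8, 1), -37) = -4920 - (-1/8 - 37) = -4920 - 1*(-297/8) = -4920 + 297/8 = -39063/8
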